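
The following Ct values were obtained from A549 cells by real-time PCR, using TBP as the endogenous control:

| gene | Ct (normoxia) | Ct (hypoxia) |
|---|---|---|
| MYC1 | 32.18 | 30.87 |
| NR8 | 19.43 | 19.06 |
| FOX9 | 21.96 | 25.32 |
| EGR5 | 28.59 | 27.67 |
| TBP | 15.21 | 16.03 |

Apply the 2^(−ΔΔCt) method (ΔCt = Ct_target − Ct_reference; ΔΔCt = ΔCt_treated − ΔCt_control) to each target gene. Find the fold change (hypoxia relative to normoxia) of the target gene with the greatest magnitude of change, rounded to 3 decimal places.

0.172

MYC1: ΔΔCt = (30.87−16.03) − (32.18−15.21) = 14.84 − 16.97 = -2.13; fold change = 2^2.13 = 4.377
NR8: ΔΔCt = (19.06−16.03) − (19.43−15.21) = 3.03 − 4.22 = -1.19; fold change = 2^1.19 = 2.282
FOX9: ΔΔCt = (25.32−16.03) − (21.96−15.21) = 9.29 − 6.75 = 2.54; fold change = 2^-2.54 = 0.172
EGR5: ΔΔCt = (27.67−16.03) − (28.59−15.21) = 11.64 − 13.38 = -1.74; fold change = 2^1.74 = 3.340
FOX9 has the largest |ΔΔCt| = 2.54.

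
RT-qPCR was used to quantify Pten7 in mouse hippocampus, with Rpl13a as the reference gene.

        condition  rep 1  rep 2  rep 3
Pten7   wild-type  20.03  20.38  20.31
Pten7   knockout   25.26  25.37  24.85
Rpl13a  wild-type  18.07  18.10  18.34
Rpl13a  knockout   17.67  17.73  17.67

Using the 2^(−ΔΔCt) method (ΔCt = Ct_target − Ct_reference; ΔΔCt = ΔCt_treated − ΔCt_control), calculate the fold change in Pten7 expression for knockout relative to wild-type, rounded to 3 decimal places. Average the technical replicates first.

0.024

Mean Ct: Pten7 wild-type 20.240; Pten7 knockout 25.160; Rpl13a wild-type 18.170; Rpl13a knockout 17.690
ΔCt(wild-type) = 20.240 − 18.170 = 2.070
ΔCt(knockout) = 25.160 − 17.690 = 7.470
ΔΔCt = 7.470 − 2.070 = 5.400
Fold change = 2^(−5.400) = 0.0237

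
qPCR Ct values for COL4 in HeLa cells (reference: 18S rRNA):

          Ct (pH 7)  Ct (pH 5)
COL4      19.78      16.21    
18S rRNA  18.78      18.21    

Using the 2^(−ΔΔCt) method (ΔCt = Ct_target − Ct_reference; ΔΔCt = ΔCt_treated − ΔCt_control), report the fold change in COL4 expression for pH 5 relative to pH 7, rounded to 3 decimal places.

ΔCt(pH 7) = 19.780 − 18.780 = 1.000
ΔCt(pH 5) = 16.210 − 18.210 = -2.000
ΔΔCt = -2.000 − 1.000 = -3.000
Fold change = 2^(−(-3.000)) = 2^3.000 = 8.0000

8.000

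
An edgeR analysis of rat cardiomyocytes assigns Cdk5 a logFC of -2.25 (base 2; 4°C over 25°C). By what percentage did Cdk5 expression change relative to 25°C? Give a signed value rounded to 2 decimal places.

-78.98%

Fold change = 2^(-2.25) = 0.2102
Percent change = (FC − 1) × 100% = (0.2102 − 1) × 100 = -78.98%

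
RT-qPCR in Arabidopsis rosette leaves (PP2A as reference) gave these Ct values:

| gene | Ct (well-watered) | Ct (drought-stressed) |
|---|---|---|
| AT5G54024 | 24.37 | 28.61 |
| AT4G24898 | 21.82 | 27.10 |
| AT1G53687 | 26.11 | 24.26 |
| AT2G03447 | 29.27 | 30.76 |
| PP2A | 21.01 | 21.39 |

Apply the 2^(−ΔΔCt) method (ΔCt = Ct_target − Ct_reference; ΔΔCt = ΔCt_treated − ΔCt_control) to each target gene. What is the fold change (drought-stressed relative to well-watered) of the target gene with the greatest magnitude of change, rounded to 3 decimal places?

AT5G54024: ΔΔCt = (28.61−21.39) − (24.37−21.01) = 7.22 − 3.36 = 3.86; fold change = 2^-3.86 = 0.069
AT4G24898: ΔΔCt = (27.10−21.39) − (21.82−21.01) = 5.71 − 0.81 = 4.90; fold change = 2^-4.90 = 0.033
AT1G53687: ΔΔCt = (24.26−21.39) − (26.11−21.01) = 2.87 − 5.10 = -2.23; fold change = 2^2.23 = 4.691
AT2G03447: ΔΔCt = (30.76−21.39) − (29.27−21.01) = 9.37 − 8.26 = 1.11; fold change = 2^-1.11 = 0.463
AT4G24898 has the largest |ΔΔCt| = 4.90.

0.033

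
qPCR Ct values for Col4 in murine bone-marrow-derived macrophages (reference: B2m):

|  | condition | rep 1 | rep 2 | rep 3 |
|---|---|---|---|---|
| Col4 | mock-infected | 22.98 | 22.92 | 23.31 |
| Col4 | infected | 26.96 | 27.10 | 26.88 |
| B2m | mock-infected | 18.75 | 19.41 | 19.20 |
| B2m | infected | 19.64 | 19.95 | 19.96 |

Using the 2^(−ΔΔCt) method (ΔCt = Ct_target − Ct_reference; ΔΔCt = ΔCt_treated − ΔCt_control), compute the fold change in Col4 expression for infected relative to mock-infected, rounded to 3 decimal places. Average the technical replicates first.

Mean Ct: Col4 mock-infected 23.070; Col4 infected 26.980; B2m mock-infected 19.120; B2m infected 19.850
ΔCt(mock-infected) = 23.070 − 19.120 = 3.950
ΔCt(infected) = 26.980 − 19.850 = 7.130
ΔΔCt = 7.130 − 3.950 = 3.180
Fold change = 2^(−3.180) = 0.1103

0.110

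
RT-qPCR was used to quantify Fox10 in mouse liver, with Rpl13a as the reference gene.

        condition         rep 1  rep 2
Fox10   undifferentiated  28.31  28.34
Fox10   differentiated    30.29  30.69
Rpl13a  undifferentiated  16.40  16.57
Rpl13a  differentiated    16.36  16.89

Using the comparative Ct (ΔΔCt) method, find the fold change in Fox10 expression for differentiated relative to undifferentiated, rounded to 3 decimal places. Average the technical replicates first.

0.246

Mean Ct: Fox10 undifferentiated 28.325; Fox10 differentiated 30.490; Rpl13a undifferentiated 16.485; Rpl13a differentiated 16.625
ΔCt(undifferentiated) = 28.325 − 16.485 = 11.840
ΔCt(differentiated) = 30.490 − 16.625 = 13.865
ΔΔCt = 13.865 − 11.840 = 2.025
Fold change = 2^(−2.025) = 0.2457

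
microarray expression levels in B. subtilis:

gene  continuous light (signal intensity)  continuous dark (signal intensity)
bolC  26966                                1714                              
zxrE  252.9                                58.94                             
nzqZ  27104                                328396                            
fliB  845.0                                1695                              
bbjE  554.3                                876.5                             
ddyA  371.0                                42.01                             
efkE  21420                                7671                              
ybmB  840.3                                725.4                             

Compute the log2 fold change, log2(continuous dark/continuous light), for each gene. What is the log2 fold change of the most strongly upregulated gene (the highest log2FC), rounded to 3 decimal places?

log2(1714/26966) = -3.976  (bolC)
log2(58.94/252.9) = -2.101  (zxrE)
log2(328396/27104) = 3.599  (nzqZ)
log2(1695/845.0) = 1.004  (fliB)
log2(876.5/554.3) = 0.661  (bbjE)
log2(42.01/371.0) = -3.143  (ddyA)
log2(7671/21420) = -1.481  (efkE)
log2(725.4/840.3) = -0.212  (ybmB)
nzqZ is most strongly upregulated.

3.599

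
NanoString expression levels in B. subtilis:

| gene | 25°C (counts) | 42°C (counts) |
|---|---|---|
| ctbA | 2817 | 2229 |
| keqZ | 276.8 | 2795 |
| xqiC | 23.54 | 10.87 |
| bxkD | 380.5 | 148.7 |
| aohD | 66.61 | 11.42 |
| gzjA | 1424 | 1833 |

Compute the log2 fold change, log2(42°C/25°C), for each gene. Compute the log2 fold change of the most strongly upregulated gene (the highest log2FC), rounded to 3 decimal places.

3.336

log2(2229/2817) = -0.338  (ctbA)
log2(2795/276.8) = 3.336  (keqZ)
log2(10.87/23.54) = -1.115  (xqiC)
log2(148.7/380.5) = -1.355  (bxkD)
log2(11.42/66.61) = -2.544  (aohD)
log2(1833/1424) = 0.364  (gzjA)
keqZ is most strongly upregulated.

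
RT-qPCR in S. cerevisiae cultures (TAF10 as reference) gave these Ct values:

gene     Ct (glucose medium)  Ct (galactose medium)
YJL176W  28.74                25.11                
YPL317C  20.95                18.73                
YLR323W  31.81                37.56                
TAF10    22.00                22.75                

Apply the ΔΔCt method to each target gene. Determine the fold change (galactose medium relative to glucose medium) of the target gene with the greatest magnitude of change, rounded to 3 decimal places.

YJL176W: ΔΔCt = (25.11−22.75) − (28.74−22.00) = 2.36 − 6.74 = -4.38; fold change = 2^4.38 = 20.821
YPL317C: ΔΔCt = (18.73−22.75) − (20.95−22.00) = -4.02 − (-1.05) = -2.97; fold change = 2^2.97 = 7.835
YLR323W: ΔΔCt = (37.56−22.75) − (31.81−22.00) = 14.81 − 9.81 = 5.00; fold change = 2^-5.00 = 0.031
YLR323W has the largest |ΔΔCt| = 5.00.

0.031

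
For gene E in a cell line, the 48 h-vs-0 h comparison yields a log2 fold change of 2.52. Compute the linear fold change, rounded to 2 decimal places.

5.74

Fold change = 2^(2.52) = 5.736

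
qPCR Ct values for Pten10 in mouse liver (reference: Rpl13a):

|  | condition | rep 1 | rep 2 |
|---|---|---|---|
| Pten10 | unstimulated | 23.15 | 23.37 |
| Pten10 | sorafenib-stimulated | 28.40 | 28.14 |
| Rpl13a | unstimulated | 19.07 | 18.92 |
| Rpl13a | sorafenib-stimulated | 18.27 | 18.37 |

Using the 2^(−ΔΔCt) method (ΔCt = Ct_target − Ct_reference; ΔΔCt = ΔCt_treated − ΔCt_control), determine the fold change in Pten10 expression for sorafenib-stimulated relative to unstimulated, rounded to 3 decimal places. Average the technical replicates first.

0.019

Mean Ct: Pten10 unstimulated 23.260; Pten10 sorafenib-stimulated 28.270; Rpl13a unstimulated 18.995; Rpl13a sorafenib-stimulated 18.320
ΔCt(unstimulated) = 23.260 − 18.995 = 4.265
ΔCt(sorafenib-stimulated) = 28.270 − 18.320 = 9.950
ΔΔCt = 9.950 − 4.265 = 5.685
Fold change = 2^(−5.685) = 0.0194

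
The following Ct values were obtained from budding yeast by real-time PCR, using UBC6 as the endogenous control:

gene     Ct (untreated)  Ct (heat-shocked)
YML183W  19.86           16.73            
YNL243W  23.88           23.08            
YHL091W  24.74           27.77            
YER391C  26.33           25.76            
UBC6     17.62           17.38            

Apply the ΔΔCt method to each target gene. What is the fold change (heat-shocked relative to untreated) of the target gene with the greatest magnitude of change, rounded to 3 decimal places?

YML183W: ΔΔCt = (16.73−17.38) − (19.86−17.62) = -0.65 − 2.24 = -2.89; fold change = 2^2.89 = 7.413
YNL243W: ΔΔCt = (23.08−17.38) − (23.88−17.62) = 5.70 − 6.26 = -0.56; fold change = 2^0.56 = 1.474
YHL091W: ΔΔCt = (27.77−17.38) − (24.74−17.62) = 10.39 − 7.12 = 3.27; fold change = 2^-3.27 = 0.104
YER391C: ΔΔCt = (25.76−17.38) − (26.33−17.62) = 8.38 − 8.71 = -0.33; fold change = 2^0.33 = 1.257
YHL091W has the largest |ΔΔCt| = 3.27.

0.104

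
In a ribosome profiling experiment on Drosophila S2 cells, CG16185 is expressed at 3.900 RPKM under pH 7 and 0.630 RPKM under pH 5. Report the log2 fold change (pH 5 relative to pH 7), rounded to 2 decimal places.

Fold change = 0.630 / 3.900 = 0.1615
log2(0.1615) = -2.630

-2.63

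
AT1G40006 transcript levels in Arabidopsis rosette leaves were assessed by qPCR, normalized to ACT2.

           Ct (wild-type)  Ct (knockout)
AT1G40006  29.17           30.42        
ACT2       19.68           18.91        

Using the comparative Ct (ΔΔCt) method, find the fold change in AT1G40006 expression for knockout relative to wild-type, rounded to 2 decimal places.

0.25

ΔCt(wild-type) = 29.170 − 19.680 = 9.490
ΔCt(knockout) = 30.420 − 18.910 = 11.510
ΔΔCt = 11.510 − 9.490 = 2.020
Fold change = 2^(−2.020) = 0.247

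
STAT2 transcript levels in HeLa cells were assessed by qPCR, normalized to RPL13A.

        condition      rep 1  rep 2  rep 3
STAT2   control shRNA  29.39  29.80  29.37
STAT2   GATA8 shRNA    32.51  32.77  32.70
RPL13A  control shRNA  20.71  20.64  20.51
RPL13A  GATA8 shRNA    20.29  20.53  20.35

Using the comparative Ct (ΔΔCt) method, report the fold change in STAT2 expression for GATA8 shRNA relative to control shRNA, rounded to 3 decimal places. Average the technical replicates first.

0.097

Mean Ct: STAT2 control shRNA 29.520; STAT2 GATA8 shRNA 32.660; RPL13A control shRNA 20.620; RPL13A GATA8 shRNA 20.390
ΔCt(control shRNA) = 29.520 − 20.620 = 8.900
ΔCt(GATA8 shRNA) = 32.660 − 20.390 = 12.270
ΔΔCt = 12.270 − 8.900 = 3.370
Fold change = 2^(−3.370) = 0.0967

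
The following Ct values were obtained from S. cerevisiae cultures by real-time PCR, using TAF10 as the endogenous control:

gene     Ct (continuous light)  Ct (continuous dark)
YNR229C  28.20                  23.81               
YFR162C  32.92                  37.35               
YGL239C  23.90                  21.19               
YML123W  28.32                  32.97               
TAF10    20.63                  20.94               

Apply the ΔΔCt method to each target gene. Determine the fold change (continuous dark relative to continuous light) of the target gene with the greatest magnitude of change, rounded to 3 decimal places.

25.992

YNR229C: ΔΔCt = (23.81−20.94) − (28.20−20.63) = 2.87 − 7.57 = -4.70; fold change = 2^4.70 = 25.992
YFR162C: ΔΔCt = (37.35−20.94) − (32.92−20.63) = 16.41 − 12.29 = 4.12; fold change = 2^-4.12 = 0.058
YGL239C: ΔΔCt = (21.19−20.94) − (23.90−20.63) = 0.25 − 3.27 = -3.02; fold change = 2^3.02 = 8.112
YML123W: ΔΔCt = (32.97−20.94) − (28.32−20.63) = 12.03 − 7.69 = 4.34; fold change = 2^-4.34 = 0.049
YNR229C has the largest |ΔΔCt| = 4.70.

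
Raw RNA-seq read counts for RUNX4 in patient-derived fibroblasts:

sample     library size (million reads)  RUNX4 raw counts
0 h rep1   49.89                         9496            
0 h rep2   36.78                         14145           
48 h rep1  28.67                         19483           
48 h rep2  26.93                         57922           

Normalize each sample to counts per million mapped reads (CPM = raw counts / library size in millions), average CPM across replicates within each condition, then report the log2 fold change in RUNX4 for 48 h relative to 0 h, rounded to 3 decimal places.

2.300

CPM(0 h rep1) = 9496 / 49.89 = 190.3387
CPM(0 h rep2) = 14145 / 36.78 = 384.5840
CPM(48 h rep1) = 19483 / 28.67 = 679.5605
CPM(48 h rep2) = 57922 / 26.93 = 2150.8355
mean CPM(0 h) = 287.4614; mean CPM(48 h) = 1415.1980
Fold change = 1415.1980 / 287.4614 = 4.92309
log2(4.92309) = 2.2996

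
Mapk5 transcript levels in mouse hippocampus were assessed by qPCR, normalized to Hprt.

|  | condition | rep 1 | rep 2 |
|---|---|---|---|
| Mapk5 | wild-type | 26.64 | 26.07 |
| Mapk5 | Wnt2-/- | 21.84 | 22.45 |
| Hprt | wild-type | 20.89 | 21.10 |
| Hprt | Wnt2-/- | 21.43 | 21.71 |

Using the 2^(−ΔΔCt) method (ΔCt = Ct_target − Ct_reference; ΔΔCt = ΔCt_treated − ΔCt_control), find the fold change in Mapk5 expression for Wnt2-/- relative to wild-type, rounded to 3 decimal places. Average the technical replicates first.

Mean Ct: Mapk5 wild-type 26.355; Mapk5 Wnt2-/- 22.145; Hprt wild-type 20.995; Hprt Wnt2-/- 21.570
ΔCt(wild-type) = 26.355 − 20.995 = 5.360
ΔCt(Wnt2-/-) = 22.145 − 21.570 = 0.575
ΔΔCt = 0.575 − 5.360 = -4.785
Fold change = 2^(−(-4.785)) = 2^4.785 = 27.5695

27.569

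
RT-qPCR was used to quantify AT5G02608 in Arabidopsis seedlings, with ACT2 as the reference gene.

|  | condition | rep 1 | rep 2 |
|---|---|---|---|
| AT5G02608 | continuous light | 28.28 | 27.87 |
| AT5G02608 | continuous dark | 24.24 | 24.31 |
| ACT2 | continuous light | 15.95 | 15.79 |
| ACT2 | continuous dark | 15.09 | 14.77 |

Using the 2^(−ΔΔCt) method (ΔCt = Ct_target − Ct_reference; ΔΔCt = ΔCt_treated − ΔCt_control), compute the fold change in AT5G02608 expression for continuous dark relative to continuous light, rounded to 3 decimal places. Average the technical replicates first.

Mean Ct: AT5G02608 continuous light 28.075; AT5G02608 continuous dark 24.275; ACT2 continuous light 15.870; ACT2 continuous dark 14.930
ΔCt(continuous light) = 28.075 − 15.870 = 12.205
ΔCt(continuous dark) = 24.275 − 14.930 = 9.345
ΔΔCt = 9.345 − 12.205 = -2.860
Fold change = 2^(−(-2.860)) = 2^2.860 = 7.2602

7.260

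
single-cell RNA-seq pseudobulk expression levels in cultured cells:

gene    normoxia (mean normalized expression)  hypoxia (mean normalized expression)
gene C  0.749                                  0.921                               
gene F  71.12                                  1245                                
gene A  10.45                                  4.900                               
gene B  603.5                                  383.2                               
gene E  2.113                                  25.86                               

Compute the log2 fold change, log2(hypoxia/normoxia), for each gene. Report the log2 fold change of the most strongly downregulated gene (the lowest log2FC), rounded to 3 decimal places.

-1.093

log2(0.921/0.749) = 0.298  (gene C)
log2(1245/71.12) = 4.130  (gene F)
log2(4.900/10.45) = -1.093  (gene A)
log2(383.2/603.5) = -0.655  (gene B)
log2(25.86/2.113) = 3.613  (gene E)
gene A is most strongly downregulated.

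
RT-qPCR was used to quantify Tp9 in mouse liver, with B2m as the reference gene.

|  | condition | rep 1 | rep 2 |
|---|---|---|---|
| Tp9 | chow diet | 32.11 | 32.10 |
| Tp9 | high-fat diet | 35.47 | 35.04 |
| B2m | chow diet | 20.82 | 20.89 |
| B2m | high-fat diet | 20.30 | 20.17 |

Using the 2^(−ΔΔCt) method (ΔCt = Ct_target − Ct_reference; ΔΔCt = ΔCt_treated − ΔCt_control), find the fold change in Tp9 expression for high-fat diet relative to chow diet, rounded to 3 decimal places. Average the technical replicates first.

Mean Ct: Tp9 chow diet 32.105; Tp9 high-fat diet 35.255; B2m chow diet 20.855; B2m high-fat diet 20.235
ΔCt(chow diet) = 32.105 − 20.855 = 11.250
ΔCt(high-fat diet) = 35.255 − 20.235 = 15.020
ΔΔCt = 15.020 − 11.250 = 3.770
Fold change = 2^(−3.770) = 0.0733

0.073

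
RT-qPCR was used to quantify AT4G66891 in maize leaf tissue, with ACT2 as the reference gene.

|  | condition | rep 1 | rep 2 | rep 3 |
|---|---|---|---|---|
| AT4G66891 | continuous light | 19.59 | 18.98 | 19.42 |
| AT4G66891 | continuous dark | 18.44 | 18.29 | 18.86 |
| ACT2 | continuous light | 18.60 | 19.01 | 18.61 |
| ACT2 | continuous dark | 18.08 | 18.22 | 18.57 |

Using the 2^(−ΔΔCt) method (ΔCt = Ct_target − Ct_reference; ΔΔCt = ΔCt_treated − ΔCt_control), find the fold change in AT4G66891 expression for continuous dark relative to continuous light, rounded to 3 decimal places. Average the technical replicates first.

Mean Ct: AT4G66891 continuous light 19.330; AT4G66891 continuous dark 18.530; ACT2 continuous light 18.740; ACT2 continuous dark 18.290
ΔCt(continuous light) = 19.330 − 18.740 = 0.590
ΔCt(continuous dark) = 18.530 − 18.290 = 0.240
ΔΔCt = 0.240 − 0.590 = -0.350
Fold change = 2^(−(-0.350)) = 2^0.350 = 1.2746

1.275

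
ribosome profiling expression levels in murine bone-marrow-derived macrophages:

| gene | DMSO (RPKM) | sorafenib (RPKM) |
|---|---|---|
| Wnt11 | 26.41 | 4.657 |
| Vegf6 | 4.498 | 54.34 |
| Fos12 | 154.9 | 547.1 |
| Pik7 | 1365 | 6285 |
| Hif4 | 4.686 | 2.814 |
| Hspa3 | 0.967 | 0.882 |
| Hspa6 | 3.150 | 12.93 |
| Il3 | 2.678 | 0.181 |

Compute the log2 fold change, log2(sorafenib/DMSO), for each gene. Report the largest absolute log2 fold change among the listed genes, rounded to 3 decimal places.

log2(4.657/26.41) = -2.504  (Wnt11)
log2(54.34/4.498) = 3.595  (Vegf6)
log2(547.1/154.9) = 1.820  (Fos12)
log2(6285/1365) = 2.203  (Pik7)
log2(2.814/4.686) = -0.736  (Hif4)
log2(0.882/0.967) = -0.133  (Hspa3)
log2(12.93/3.150) = 2.037  (Hspa6)
log2(0.181/2.678) = -3.887  (Il3)
The largest magnitude belongs to Il3.

3.887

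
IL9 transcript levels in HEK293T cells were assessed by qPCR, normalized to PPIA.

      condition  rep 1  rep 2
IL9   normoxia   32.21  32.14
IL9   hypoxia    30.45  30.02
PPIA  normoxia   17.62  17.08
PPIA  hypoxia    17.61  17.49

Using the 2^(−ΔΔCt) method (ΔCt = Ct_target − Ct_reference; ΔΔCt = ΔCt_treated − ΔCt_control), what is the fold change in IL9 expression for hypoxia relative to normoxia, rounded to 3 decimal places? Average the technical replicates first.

Mean Ct: IL9 normoxia 32.175; IL9 hypoxia 30.235; PPIA normoxia 17.350; PPIA hypoxia 17.550
ΔCt(normoxia) = 32.175 − 17.350 = 14.825
ΔCt(hypoxia) = 30.235 − 17.550 = 12.685
ΔΔCt = 12.685 − 14.825 = -2.140
Fold change = 2^(−(-2.140)) = 2^2.140 = 4.4076

4.408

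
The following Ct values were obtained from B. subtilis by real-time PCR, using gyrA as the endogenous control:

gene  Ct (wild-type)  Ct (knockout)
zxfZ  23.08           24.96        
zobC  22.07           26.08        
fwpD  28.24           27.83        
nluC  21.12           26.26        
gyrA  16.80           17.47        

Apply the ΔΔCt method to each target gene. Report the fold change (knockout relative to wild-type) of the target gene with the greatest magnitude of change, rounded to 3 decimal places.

zxfZ: ΔΔCt = (24.96−17.47) − (23.08−16.80) = 7.49 − 6.28 = 1.21; fold change = 2^-1.21 = 0.432
zobC: ΔΔCt = (26.08−17.47) − (22.07−16.80) = 8.61 − 5.27 = 3.34; fold change = 2^-3.34 = 0.099
fwpD: ΔΔCt = (27.83−17.47) − (28.24−16.80) = 10.36 − 11.44 = -1.08; fold change = 2^1.08 = 2.114
nluC: ΔΔCt = (26.26−17.47) − (21.12−16.80) = 8.79 − 4.32 = 4.47; fold change = 2^-4.47 = 0.045
nluC has the largest |ΔΔCt| = 4.47.

0.045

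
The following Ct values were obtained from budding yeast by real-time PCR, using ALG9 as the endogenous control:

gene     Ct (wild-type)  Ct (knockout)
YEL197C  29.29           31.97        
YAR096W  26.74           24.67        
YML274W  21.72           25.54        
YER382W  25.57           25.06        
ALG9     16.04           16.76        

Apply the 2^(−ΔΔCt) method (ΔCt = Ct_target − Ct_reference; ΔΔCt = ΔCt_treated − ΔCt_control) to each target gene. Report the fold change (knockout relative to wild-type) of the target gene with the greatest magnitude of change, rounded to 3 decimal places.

0.117

YEL197C: ΔΔCt = (31.97−16.76) − (29.29−16.04) = 15.21 − 13.25 = 1.96; fold change = 2^-1.96 = 0.257
YAR096W: ΔΔCt = (24.67−16.76) − (26.74−16.04) = 7.91 − 10.70 = -2.79; fold change = 2^2.79 = 6.916
YML274W: ΔΔCt = (25.54−16.76) − (21.72−16.04) = 8.78 − 5.68 = 3.10; fold change = 2^-3.10 = 0.117
YER382W: ΔΔCt = (25.06−16.76) − (25.57−16.04) = 8.30 − 9.53 = -1.23; fold change = 2^1.23 = 2.346
YML274W has the largest |ΔΔCt| = 3.10.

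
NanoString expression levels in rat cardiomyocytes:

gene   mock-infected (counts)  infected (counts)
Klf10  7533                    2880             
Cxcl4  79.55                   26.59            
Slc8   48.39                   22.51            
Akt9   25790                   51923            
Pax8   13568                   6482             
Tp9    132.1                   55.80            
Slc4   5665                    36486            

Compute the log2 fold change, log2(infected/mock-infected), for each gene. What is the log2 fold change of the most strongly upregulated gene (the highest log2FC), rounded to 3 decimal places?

2.687

log2(2880/7533) = -1.387  (Klf10)
log2(26.59/79.55) = -1.581  (Cxcl4)
log2(22.51/48.39) = -1.104  (Slc8)
log2(51923/25790) = 1.010  (Akt9)
log2(6482/13568) = -1.066  (Pax8)
log2(55.80/132.1) = -1.243  (Tp9)
log2(36486/5665) = 2.687  (Slc4)
Slc4 is most strongly upregulated.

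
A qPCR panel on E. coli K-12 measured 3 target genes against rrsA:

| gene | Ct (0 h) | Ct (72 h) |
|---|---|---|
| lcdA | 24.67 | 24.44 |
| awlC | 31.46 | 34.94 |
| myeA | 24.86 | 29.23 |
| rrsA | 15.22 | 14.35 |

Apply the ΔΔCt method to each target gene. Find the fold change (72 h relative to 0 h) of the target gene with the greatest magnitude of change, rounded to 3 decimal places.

lcdA: ΔΔCt = (24.44−14.35) − (24.67−15.22) = 10.09 − 9.45 = 0.64; fold change = 2^-0.64 = 0.642
awlC: ΔΔCt = (34.94−14.35) − (31.46−15.22) = 20.59 − 16.24 = 4.35; fold change = 2^-4.35 = 0.049
myeA: ΔΔCt = (29.23−14.35) − (24.86−15.22) = 14.88 − 9.64 = 5.24; fold change = 2^-5.24 = 0.026
myeA has the largest |ΔΔCt| = 5.24.

0.026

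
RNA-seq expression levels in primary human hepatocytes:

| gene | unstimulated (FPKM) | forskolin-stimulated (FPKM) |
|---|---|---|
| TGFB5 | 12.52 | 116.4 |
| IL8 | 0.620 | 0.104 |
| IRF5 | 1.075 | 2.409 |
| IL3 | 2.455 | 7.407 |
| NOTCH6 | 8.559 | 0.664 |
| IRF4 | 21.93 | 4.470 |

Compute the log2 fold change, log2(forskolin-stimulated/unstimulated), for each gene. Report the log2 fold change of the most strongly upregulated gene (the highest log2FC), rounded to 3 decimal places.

log2(116.4/12.52) = 3.217  (TGFB5)
log2(0.104/0.620) = -2.576  (IL8)
log2(2.409/1.075) = 1.164  (IRF5)
log2(7.407/2.455) = 1.593  (IL3)
log2(0.664/8.559) = -3.688  (NOTCH6)
log2(4.470/21.93) = -2.295  (IRF4)
TGFB5 is most strongly upregulated.

3.217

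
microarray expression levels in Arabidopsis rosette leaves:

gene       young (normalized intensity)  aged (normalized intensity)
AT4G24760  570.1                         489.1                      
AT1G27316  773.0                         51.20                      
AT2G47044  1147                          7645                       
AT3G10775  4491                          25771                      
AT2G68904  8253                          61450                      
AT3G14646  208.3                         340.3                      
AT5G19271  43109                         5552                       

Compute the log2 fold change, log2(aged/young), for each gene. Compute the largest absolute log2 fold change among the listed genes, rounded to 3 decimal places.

3.916

log2(489.1/570.1) = -0.221  (AT4G24760)
log2(51.20/773.0) = -3.916  (AT1G27316)
log2(7645/1147) = 2.737  (AT2G47044)
log2(25771/4491) = 2.521  (AT3G10775)
log2(61450/8253) = 2.896  (AT2G68904)
log2(340.3/208.3) = 0.708  (AT3G14646)
log2(5552/43109) = -2.957  (AT5G19271)
The largest magnitude belongs to AT1G27316.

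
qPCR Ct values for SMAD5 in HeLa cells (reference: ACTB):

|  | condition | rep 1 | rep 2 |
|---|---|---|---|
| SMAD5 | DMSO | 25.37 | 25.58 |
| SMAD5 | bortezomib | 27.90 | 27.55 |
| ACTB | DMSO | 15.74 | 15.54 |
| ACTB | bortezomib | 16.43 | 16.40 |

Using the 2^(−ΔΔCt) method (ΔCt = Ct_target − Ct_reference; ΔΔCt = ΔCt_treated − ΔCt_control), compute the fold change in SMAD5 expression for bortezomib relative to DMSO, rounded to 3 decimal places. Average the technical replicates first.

Mean Ct: SMAD5 DMSO 25.475; SMAD5 bortezomib 27.725; ACTB DMSO 15.640; ACTB bortezomib 16.415
ΔCt(DMSO) = 25.475 − 15.640 = 9.835
ΔCt(bortezomib) = 27.725 − 16.415 = 11.310
ΔΔCt = 11.310 − 9.835 = 1.475
Fold change = 2^(−1.475) = 0.3597

0.360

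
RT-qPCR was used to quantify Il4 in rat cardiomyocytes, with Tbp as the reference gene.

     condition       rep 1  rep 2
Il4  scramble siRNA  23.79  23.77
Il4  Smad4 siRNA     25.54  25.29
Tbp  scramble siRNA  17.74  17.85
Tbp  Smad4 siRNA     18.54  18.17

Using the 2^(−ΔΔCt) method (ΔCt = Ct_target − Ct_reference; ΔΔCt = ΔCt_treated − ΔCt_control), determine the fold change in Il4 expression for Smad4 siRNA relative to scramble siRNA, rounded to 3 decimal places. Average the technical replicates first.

Mean Ct: Il4 scramble siRNA 23.780; Il4 Smad4 siRNA 25.415; Tbp scramble siRNA 17.795; Tbp Smad4 siRNA 18.355
ΔCt(scramble siRNA) = 23.780 − 17.795 = 5.985
ΔCt(Smad4 siRNA) = 25.415 − 18.355 = 7.060
ΔΔCt = 7.060 − 5.985 = 1.075
Fold change = 2^(−1.075) = 0.4747

0.475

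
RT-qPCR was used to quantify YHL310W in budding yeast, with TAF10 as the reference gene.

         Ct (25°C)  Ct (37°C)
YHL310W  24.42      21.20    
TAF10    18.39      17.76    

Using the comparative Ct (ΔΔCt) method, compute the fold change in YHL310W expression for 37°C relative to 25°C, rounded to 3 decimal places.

6.021

ΔCt(25°C) = 24.420 − 18.390 = 6.030
ΔCt(37°C) = 21.200 − 17.760 = 3.440
ΔΔCt = 3.440 − 6.030 = -2.590
Fold change = 2^(−(-2.590)) = 2^2.590 = 6.0210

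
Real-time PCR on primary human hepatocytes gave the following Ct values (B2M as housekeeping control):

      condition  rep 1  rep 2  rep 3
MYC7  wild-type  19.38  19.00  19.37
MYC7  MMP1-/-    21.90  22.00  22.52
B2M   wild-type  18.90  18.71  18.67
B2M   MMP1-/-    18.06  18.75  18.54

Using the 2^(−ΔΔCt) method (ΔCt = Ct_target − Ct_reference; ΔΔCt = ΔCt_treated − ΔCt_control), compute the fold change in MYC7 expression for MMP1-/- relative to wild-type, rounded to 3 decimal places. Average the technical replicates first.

Mean Ct: MYC7 wild-type 19.250; MYC7 MMP1-/- 22.140; B2M wild-type 18.760; B2M MMP1-/- 18.450
ΔCt(wild-type) = 19.250 − 18.760 = 0.490
ΔCt(MMP1-/-) = 22.140 − 18.450 = 3.690
ΔΔCt = 3.690 − 0.490 = 3.200
Fold change = 2^(−3.200) = 0.1088

0.109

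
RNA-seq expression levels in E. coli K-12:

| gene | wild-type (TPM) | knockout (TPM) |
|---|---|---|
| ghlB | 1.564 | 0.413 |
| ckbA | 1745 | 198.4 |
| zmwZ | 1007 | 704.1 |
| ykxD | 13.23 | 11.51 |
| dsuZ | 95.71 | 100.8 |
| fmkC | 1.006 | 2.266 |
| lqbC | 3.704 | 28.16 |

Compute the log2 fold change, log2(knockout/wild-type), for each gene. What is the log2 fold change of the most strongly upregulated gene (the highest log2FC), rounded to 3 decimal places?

log2(0.413/1.564) = -1.921  (ghlB)
log2(198.4/1745) = -3.137  (ckbA)
log2(704.1/1007) = -0.516  (zmwZ)
log2(11.51/13.23) = -0.201  (ykxD)
log2(100.8/95.71) = 0.075  (dsuZ)
log2(2.266/1.006) = 1.172  (fmkC)
log2(28.16/3.704) = 2.926  (lqbC)
lqbC is most strongly upregulated.

2.926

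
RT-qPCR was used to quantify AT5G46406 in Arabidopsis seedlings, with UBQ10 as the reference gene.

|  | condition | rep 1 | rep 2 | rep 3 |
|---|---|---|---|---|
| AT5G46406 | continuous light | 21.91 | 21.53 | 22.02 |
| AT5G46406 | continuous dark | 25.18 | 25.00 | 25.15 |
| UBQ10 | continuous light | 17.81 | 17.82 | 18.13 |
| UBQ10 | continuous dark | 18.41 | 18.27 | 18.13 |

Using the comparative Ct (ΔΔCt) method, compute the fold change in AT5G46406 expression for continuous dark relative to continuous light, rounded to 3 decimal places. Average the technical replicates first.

Mean Ct: AT5G46406 continuous light 21.820; AT5G46406 continuous dark 25.110; UBQ10 continuous light 17.920; UBQ10 continuous dark 18.270
ΔCt(continuous light) = 21.820 − 17.920 = 3.900
ΔCt(continuous dark) = 25.110 − 18.270 = 6.840
ΔΔCt = 6.840 − 3.900 = 2.940
Fold change = 2^(−2.940) = 0.1303

0.130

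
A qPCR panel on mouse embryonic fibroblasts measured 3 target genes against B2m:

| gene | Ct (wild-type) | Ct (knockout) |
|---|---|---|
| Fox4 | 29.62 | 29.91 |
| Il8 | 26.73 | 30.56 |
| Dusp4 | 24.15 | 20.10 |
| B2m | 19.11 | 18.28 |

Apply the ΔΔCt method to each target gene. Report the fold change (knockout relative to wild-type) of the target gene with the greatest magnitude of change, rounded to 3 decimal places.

Fox4: ΔΔCt = (29.91−18.28) − (29.62−19.11) = 11.63 − 10.51 = 1.12; fold change = 2^-1.12 = 0.460
Il8: ΔΔCt = (30.56−18.28) − (26.73−19.11) = 12.28 − 7.62 = 4.66; fold change = 2^-4.66 = 0.040
Dusp4: ΔΔCt = (20.10−18.28) − (24.15−19.11) = 1.82 − 5.04 = -3.22; fold change = 2^3.22 = 9.318
Il8 has the largest |ΔΔCt| = 4.66.

0.040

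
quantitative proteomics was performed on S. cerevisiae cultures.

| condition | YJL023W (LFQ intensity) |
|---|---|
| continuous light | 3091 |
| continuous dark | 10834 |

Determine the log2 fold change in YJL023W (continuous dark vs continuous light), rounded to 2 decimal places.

Fold change = 10834 / 3091 = 3.5050
log2(3.5050) = 1.809

1.81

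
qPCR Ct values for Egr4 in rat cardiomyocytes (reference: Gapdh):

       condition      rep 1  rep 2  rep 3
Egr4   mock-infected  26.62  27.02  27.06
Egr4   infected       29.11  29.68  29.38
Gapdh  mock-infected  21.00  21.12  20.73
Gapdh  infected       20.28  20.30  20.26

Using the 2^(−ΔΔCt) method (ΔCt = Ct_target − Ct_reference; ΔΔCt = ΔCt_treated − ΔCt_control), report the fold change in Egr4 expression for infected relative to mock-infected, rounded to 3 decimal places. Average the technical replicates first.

0.112

Mean Ct: Egr4 mock-infected 26.900; Egr4 infected 29.390; Gapdh mock-infected 20.950; Gapdh infected 20.280
ΔCt(mock-infected) = 26.900 − 20.950 = 5.950
ΔCt(infected) = 29.390 − 20.280 = 9.110
ΔΔCt = 9.110 − 5.950 = 3.160
Fold change = 2^(−3.160) = 0.1119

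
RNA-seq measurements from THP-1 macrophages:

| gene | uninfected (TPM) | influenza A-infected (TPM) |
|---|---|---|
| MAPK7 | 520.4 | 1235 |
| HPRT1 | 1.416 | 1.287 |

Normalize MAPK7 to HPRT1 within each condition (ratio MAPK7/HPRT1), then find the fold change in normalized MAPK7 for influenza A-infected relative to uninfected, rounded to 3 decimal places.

MAPK7/HPRT1 (uninfected) = 520.4 / 1.416 = 367.51
MAPK7/HPRT1 (influenza A-infected) = 1235 / 1.287 = 959.6
Fold change = 959.6 / 367.51 = 2.6110

2.611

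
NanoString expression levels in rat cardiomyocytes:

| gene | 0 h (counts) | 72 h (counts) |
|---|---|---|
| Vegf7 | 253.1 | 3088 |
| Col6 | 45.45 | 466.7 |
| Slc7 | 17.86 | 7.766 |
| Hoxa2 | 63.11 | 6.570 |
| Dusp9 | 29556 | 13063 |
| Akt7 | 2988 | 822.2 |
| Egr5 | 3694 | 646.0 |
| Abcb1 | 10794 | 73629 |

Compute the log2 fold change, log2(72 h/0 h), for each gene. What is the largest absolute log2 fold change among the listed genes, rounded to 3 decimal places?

3.609

log2(3088/253.1) = 3.609  (Vegf7)
log2(466.7/45.45) = 3.360  (Col6)
log2(7.766/17.86) = -1.201  (Slc7)
log2(6.570/63.11) = -3.264  (Hoxa2)
log2(13063/29556) = -1.178  (Dusp9)
log2(822.2/2988) = -1.862  (Akt7)
log2(646.0/3694) = -2.516  (Egr5)
log2(73629/10794) = 2.770  (Abcb1)
The largest magnitude belongs to Vegf7.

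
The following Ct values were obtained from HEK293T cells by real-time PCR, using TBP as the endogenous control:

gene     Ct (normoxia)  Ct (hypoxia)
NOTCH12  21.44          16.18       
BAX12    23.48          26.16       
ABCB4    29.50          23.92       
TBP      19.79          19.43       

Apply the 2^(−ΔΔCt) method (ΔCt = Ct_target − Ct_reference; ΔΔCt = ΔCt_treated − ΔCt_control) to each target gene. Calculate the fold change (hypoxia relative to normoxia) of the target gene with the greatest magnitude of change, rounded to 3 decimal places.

NOTCH12: ΔΔCt = (16.18−19.43) − (21.44−19.79) = -3.25 − 1.65 = -4.90; fold change = 2^4.90 = 29.857
BAX12: ΔΔCt = (26.16−19.43) − (23.48−19.79) = 6.73 − 3.69 = 3.04; fold change = 2^-3.04 = 0.122
ABCB4: ΔΔCt = (23.92−19.43) − (29.50−19.79) = 4.49 − 9.71 = -5.22; fold change = 2^5.22 = 37.271
ABCB4 has the largest |ΔΔCt| = 5.22.

37.271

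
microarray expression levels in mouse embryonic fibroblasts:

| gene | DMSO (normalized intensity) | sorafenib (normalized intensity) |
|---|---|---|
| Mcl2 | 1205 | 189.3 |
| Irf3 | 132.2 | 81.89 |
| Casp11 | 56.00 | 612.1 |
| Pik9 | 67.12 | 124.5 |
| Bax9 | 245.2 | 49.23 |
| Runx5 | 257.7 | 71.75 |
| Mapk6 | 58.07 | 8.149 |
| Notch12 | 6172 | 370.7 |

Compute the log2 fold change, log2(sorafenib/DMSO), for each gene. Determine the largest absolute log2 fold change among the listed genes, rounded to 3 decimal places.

4.057

log2(189.3/1205) = -2.670  (Mcl2)
log2(81.89/132.2) = -0.691  (Irf3)
log2(612.1/56.00) = 3.450  (Casp11)
log2(124.5/67.12) = 0.891  (Pik9)
log2(49.23/245.2) = -2.316  (Bax9)
log2(71.75/257.7) = -1.845  (Runx5)
log2(8.149/58.07) = -2.833  (Mapk6)
log2(370.7/6172) = -4.057  (Notch12)
The largest magnitude belongs to Notch12.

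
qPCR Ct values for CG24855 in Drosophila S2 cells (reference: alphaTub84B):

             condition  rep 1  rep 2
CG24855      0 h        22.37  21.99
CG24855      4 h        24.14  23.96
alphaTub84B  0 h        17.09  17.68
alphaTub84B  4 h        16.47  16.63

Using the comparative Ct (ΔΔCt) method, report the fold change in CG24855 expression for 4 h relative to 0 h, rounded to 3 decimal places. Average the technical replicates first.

Mean Ct: CG24855 0 h 22.180; CG24855 4 h 24.050; alphaTub84B 0 h 17.385; alphaTub84B 4 h 16.550
ΔCt(0 h) = 22.180 − 17.385 = 4.795
ΔCt(4 h) = 24.050 − 16.550 = 7.500
ΔΔCt = 7.500 − 4.795 = 2.705
Fold change = 2^(−2.705) = 0.1534

0.153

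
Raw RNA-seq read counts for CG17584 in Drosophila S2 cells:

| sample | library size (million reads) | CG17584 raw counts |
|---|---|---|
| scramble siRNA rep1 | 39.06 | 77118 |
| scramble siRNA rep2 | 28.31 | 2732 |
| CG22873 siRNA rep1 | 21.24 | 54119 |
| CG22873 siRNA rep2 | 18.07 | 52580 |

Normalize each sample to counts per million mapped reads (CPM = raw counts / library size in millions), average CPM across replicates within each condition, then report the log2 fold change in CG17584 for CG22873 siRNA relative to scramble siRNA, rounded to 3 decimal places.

CPM(scramble siRNA rep1) = 77118 / 39.06 = 1974.3472
CPM(scramble siRNA rep2) = 2732 / 28.31 = 96.5030
CPM(CG22873 siRNA rep1) = 54119 / 21.24 = 2547.9755
CPM(CG22873 siRNA rep2) = 52580 / 18.07 = 2909.7952
mean CPM(scramble siRNA) = 1035.4251; mean CPM(CG22873 siRNA) = 2728.8854
Fold change = 2728.8854 / 1035.4251 = 2.63552
log2(2.63552) = 1.3981

1.398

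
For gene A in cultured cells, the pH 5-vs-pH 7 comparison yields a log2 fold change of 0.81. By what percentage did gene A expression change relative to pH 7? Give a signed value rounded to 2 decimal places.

Fold change = 2^(0.81) = 1.7532
Percent change = (FC − 1) × 100% = (1.7532 − 1) × 100 = 75.32%

75.32%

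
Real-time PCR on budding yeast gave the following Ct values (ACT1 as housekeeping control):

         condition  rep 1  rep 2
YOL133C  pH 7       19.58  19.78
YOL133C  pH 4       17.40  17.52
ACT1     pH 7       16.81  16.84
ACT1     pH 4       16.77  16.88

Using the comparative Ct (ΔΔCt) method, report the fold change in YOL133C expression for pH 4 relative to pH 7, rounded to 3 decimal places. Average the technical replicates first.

Mean Ct: YOL133C pH 7 19.680; YOL133C pH 4 17.460; ACT1 pH 7 16.825; ACT1 pH 4 16.825
ΔCt(pH 7) = 19.680 − 16.825 = 2.855
ΔCt(pH 4) = 17.460 − 16.825 = 0.635
ΔΔCt = 0.635 − 2.855 = -2.220
Fold change = 2^(−(-2.220)) = 2^2.220 = 4.6589

4.659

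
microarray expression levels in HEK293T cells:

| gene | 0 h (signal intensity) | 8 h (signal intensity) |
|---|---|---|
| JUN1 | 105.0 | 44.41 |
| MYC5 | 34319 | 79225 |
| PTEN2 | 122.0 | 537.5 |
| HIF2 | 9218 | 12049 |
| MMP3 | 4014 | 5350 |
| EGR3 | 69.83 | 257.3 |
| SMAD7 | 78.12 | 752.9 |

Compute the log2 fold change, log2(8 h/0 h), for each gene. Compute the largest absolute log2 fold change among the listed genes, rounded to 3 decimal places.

3.269

log2(44.41/105.0) = -1.241  (JUN1)
log2(79225/34319) = 1.207  (MYC5)
log2(537.5/122.0) = 2.139  (PTEN2)
log2(12049/9218) = 0.386  (HIF2)
log2(5350/4014) = 0.414  (MMP3)
log2(257.3/69.83) = 1.882  (EGR3)
log2(752.9/78.12) = 3.269  (SMAD7)
The largest magnitude belongs to SMAD7.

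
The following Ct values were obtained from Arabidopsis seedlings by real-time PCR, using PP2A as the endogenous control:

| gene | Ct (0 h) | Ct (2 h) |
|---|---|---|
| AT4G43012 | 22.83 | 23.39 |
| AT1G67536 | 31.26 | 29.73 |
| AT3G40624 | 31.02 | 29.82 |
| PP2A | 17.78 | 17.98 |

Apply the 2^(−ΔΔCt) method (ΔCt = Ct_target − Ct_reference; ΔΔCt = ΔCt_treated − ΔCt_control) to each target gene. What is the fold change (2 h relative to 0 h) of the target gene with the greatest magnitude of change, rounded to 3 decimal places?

AT4G43012: ΔΔCt = (23.39−17.98) − (22.83−17.78) = 5.41 − 5.05 = 0.36; fold change = 2^-0.36 = 0.779
AT1G67536: ΔΔCt = (29.73−17.98) − (31.26−17.78) = 11.75 − 13.48 = -1.73; fold change = 2^1.73 = 3.317
AT3G40624: ΔΔCt = (29.82−17.98) − (31.02−17.78) = 11.84 − 13.24 = -1.40; fold change = 2^1.40 = 2.639
AT1G67536 has the largest |ΔΔCt| = 1.73.

3.317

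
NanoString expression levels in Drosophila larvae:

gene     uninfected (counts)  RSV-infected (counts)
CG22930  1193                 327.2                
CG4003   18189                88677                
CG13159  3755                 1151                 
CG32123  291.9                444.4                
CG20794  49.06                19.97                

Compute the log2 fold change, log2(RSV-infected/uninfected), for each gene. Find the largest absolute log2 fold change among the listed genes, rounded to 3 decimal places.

log2(327.2/1193) = -1.866  (CG22930)
log2(88677/18189) = 2.285  (CG4003)
log2(1151/3755) = -1.706  (CG13159)
log2(444.4/291.9) = 0.606  (CG32123)
log2(19.97/49.06) = -1.297  (CG20794)
The largest magnitude belongs to CG4003.

2.285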